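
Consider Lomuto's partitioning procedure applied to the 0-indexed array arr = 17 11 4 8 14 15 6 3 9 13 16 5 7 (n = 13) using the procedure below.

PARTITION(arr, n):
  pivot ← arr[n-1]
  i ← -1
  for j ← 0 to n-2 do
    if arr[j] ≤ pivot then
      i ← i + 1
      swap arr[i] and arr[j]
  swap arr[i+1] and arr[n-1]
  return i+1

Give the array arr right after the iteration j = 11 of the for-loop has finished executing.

4 6 3 5 14 15 11 17 9 13 16 8 7

pivot=7, i=-1
j=0: 17>7, skip
j=1: 11>7, skip
j=2: 4≤7, i=0, swap(0,2) ⇒ 4 11 17 8 14 15 6 3 9 13 16 5 7
j=3: 8>7, skip
j=4: 14>7, skip
j=5: 15>7, skip
j=6: 6≤7, i=1, swap(1,6) ⇒ 4 6 17 8 14 15 11 3 9 13 16 5 7
j=7: 3≤7, i=2, swap(2,7) ⇒ 4 6 3 8 14 15 11 17 9 13 16 5 7
j=8: 9>7, skip
j=9: 13>7, skip
j=10: 16>7, skip
j=11: 5≤7, i=3, swap(3,11) ⇒ 4 6 3 5 14 15 11 17 9 13 16 8 7
(after j=11) arr = 4 6 3 5 14 15 11 17 9 13 16 8 7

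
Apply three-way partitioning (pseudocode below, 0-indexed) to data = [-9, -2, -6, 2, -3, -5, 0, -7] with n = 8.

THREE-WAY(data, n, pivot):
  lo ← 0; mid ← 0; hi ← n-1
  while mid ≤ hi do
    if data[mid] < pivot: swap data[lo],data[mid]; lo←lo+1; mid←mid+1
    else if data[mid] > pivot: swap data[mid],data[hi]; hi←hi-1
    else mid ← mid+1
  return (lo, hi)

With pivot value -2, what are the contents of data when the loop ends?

[-9, -6, -7, -3, -5, -2, 0, 2]

lo=0 mid=0 hi=7
-9<-2: swap(0,0), lo=1 mid=1 ⇒ [-9, -2, -6, 2, -3, -5, 0, -7]
-2=-2: mid=2
-6<-2: swap(1,2), lo=2 mid=3 ⇒ [-9, -6, -2, 2, -3, -5, 0, -7]
2>-2: swap(3,7), hi=6 ⇒ [-9, -6, -2, -7, -3, -5, 0, 2]
-7<-2: swap(2,3), lo=3 mid=4 ⇒ [-9, -6, -7, -2, -3, -5, 0, 2]
-3<-2: swap(3,4), lo=4 mid=5 ⇒ [-9, -6, -7, -3, -2, -5, 0, 2]
-5<-2: swap(4,5), lo=5 mid=6 ⇒ [-9, -6, -7, -3, -5, -2, 0, 2]
0>-2: swap(6,6), hi=5 ⇒ [-9, -6, -7, -3, -5, -2, 0, 2]
done. lo=5 hi=5; data=[-9, -6, -7, -3, -5, -2, 0, 2]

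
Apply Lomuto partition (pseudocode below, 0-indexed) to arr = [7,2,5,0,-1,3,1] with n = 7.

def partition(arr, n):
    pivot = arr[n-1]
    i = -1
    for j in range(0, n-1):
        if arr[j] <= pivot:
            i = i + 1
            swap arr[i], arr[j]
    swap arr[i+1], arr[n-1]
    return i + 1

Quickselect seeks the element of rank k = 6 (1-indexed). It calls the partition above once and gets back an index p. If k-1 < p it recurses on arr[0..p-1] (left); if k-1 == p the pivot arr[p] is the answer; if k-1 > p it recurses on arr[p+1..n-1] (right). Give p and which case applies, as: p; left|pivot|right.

2; right

pivot=1, i=-1
j=0: 7>1, skip
j=1: 2>1, skip
j=2: 5>1, skip
j=3: 0≤1, i=0, swap(0,3) ⇒ [0,2,5,7,-1,3,1]
j=4: -1≤1, i=1, swap(1,4) ⇒ [0,-1,5,7,2,3,1]
j=5: 3>1, skip
swap(2,6) ⇒ [0,-1,1,7,2,3,5]; return 2
p = 2; k-1 = 5 > 2 ⇒ right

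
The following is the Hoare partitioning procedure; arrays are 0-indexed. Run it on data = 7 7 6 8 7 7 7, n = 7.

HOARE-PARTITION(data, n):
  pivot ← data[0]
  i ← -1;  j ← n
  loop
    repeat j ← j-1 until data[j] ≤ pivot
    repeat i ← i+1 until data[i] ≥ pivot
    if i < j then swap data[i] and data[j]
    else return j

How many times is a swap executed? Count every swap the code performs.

pivot=7
j stops at 6 (7), i stops at 0 (7); swap ⇒ 7 7 6 8 7 7 7
j stops at 5 (7), i stops at 1 (7); swap ⇒ 7 7 6 8 7 7 7
j stops at 4 (7), i stops at 3 (8); swap ⇒ 7 7 6 7 8 7 7
j stops at 3, i stops at 4; i≥j ⇒ return 3. data=7 7 6 7 8 7 7

3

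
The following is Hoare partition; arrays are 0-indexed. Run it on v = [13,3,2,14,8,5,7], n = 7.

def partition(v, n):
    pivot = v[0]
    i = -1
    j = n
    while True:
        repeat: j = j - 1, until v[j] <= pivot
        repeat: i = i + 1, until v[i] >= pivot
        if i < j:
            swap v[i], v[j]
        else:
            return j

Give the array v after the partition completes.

pivot = v[0] = 13; i = -1, j = 7
j→6 (v[6]=7≤13), i→0 (v[0]=13≥13); i<j, swap → [7,3,2,14,8,5,13]
j→5 (v[5]=5≤13), i→3 (v[3]=14≥13); i<j, swap → [7,3,2,5,8,14,13]
j→4, i→5; i≥j, return j=4. v = [7,3,2,5,8,14,13]

[7,3,2,5,8,14,13]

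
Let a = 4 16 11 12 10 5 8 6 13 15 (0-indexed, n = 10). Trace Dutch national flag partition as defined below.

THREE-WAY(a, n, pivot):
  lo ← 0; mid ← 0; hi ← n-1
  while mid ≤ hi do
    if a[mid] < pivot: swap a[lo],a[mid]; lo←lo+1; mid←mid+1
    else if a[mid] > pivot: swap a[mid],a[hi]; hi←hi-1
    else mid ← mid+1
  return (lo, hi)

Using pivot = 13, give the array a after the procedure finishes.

4 11 12 10 5 8 6 13 15 16

pivot = 13; lo=0, mid=0, hi=9
a[mid]=4<13: swap a[0],a[0]; lo=1,mid=1 → 4 16 11 12 10 5 8 6 13 15
a[mid]=16>13: swap a[1],a[9]; hi=8 → 4 15 11 12 10 5 8 6 13 16
a[mid]=15>13: swap a[1],a[8]; hi=7 → 4 13 11 12 10 5 8 6 15 16
a[mid]=13=13: mid=2
a[mid]=11<13: swap a[1],a[2]; lo=2,mid=3 → 4 11 13 12 10 5 8 6 15 16
a[mid]=12<13: swap a[2],a[3]; lo=3,mid=4 → 4 11 12 13 10 5 8 6 15 16
a[mid]=10<13: swap a[3],a[4]; lo=4,mid=5 → 4 11 12 10 13 5 8 6 15 16
a[mid]=5<13: swap a[4],a[5]; lo=5,mid=6 → 4 11 12 10 5 13 8 6 15 16
a[mid]=8<13: swap a[5],a[6]; lo=6,mid=7 → 4 11 12 10 5 8 13 6 15 16
a[mid]=6<13: swap a[6],a[7]; lo=7,mid=8 → 4 11 12 10 5 8 6 13 15 16
end: lo=7, hi=7; a = 4 11 12 10 5 8 6 13 15 16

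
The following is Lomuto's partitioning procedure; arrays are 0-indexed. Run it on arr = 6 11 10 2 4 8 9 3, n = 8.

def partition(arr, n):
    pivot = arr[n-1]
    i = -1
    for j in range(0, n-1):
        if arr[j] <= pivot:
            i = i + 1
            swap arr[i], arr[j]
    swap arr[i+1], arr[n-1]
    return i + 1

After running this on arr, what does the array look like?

2 3 10 6 4 8 9 11

pivot=3, i=-1
j=0: 6>3, skip
j=1: 11>3, skip
j=2: 10>3, skip
j=3: 2≤3, i=0, swap(0,3) ⇒ 2 11 10 6 4 8 9 3
j=4: 4>3, skip
j=5: 8>3, skip
j=6: 9>3, skip
swap(1,7) ⇒ 2 3 10 6 4 8 9 11; return 1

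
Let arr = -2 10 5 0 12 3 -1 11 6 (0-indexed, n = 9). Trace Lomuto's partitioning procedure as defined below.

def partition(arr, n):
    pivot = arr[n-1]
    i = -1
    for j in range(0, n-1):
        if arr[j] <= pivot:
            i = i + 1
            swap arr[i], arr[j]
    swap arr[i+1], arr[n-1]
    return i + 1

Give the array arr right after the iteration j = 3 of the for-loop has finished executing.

pivot = arr[8] = 6; i = -1
j=0: arr[0]=-2 ≤ 6 → i=0, swap arr[0],arr[0] (no change) → -2 10 5 0 12 3 -1 11 6
j=1: arr[1]=10 > 6 → no swap
j=2: arr[2]=5 ≤ 6 → i=1, swap arr[1],arr[2] → -2 5 10 0 12 3 -1 11 6
j=3: arr[3]=0 ≤ 6 → i=2, swap arr[2],arr[3] → -2 5 0 10 12 3 -1 11 6
(after j=3) arr = -2 5 0 10 12 3 -1 11 6

-2 5 0 10 12 3 -1 11 6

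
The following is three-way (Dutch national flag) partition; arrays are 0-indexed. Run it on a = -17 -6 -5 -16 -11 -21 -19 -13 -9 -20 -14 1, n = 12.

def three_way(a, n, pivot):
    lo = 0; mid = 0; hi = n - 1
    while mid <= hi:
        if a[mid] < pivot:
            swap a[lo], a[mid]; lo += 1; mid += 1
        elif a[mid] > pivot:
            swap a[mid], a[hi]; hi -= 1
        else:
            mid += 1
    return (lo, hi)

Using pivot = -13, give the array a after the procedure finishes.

-17 -14 -20 -16 -21 -19 -13 -9 -11 -5 1 -6

pivot = -13; lo=0, mid=0, hi=11
a[mid]=-17<-13: swap a[0],a[0]; lo=1,mid=1 → -17 -6 -5 -16 -11 -21 -19 -13 -9 -20 -14 1
a[mid]=-6>-13: swap a[1],a[11]; hi=10 → -17 1 -5 -16 -11 -21 -19 -13 -9 -20 -14 -6
a[mid]=1>-13: swap a[1],a[10]; hi=9 → -17 -14 -5 -16 -11 -21 -19 -13 -9 -20 1 -6
a[mid]=-14<-13: swap a[1],a[1]; lo=2,mid=2 → -17 -14 -5 -16 -11 -21 -19 -13 -9 -20 1 -6
a[mid]=-5>-13: swap a[2],a[9]; hi=8 → -17 -14 -20 -16 -11 -21 -19 -13 -9 -5 1 -6
a[mid]=-20<-13: swap a[2],a[2]; lo=3,mid=3 → -17 -14 -20 -16 -11 -21 -19 -13 -9 -5 1 -6
a[mid]=-16<-13: swap a[3],a[3]; lo=4,mid=4 → -17 -14 -20 -16 -11 -21 -19 -13 -9 -5 1 -6
a[mid]=-11>-13: swap a[4],a[8]; hi=7 → -17 -14 -20 -16 -9 -21 -19 -13 -11 -5 1 -6
a[mid]=-9>-13: swap a[4],a[7]; hi=6 → -17 -14 -20 -16 -13 -21 -19 -9 -11 -5 1 -6
a[mid]=-13=-13: mid=5
a[mid]=-21<-13: swap a[4],a[5]; lo=5,mid=6 → -17 -14 -20 -16 -21 -13 -19 -9 -11 -5 1 -6
a[mid]=-19<-13: swap a[5],a[6]; lo=6,mid=7 → -17 -14 -20 -16 -21 -19 -13 -9 -11 -5 1 -6
end: lo=6, hi=6; a = -17 -14 -20 -16 -21 -19 -13 -9 -11 -5 1 -6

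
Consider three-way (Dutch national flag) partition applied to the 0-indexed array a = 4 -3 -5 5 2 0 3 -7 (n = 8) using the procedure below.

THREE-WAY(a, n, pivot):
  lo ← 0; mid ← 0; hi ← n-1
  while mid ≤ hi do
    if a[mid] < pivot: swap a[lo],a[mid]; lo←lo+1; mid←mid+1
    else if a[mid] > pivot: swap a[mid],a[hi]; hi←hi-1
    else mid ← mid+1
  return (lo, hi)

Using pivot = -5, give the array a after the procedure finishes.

lo=0 mid=0 hi=7
4>-5: swap(0,7), hi=6 ⇒ -7 -3 -5 5 2 0 3 4
-7<-5: swap(0,0), lo=1 mid=1 ⇒ -7 -3 -5 5 2 0 3 4
-3>-5: swap(1,6), hi=5 ⇒ -7 3 -5 5 2 0 -3 4
3>-5: swap(1,5), hi=4 ⇒ -7 0 -5 5 2 3 -3 4
0>-5: swap(1,4), hi=3 ⇒ -7 2 -5 5 0 3 -3 4
2>-5: swap(1,3), hi=2 ⇒ -7 5 -5 2 0 3 -3 4
5>-5: swap(1,2), hi=1 ⇒ -7 -5 5 2 0 3 -3 4
-5=-5: mid=2
done. lo=1 hi=1; a=-7 -5 5 2 0 3 -3 4

-7 -5 5 2 0 3 -3 4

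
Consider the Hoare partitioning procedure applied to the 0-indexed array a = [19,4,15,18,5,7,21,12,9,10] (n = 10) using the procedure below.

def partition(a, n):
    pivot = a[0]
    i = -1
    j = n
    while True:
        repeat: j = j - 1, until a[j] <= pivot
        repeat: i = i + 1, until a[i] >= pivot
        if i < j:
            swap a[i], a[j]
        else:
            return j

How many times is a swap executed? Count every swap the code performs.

2

pivot=19
j stops at 9 (10), i stops at 0 (19); swap ⇒ [10,4,15,18,5,7,21,12,9,19]
j stops at 8 (9), i stops at 6 (21); swap ⇒ [10,4,15,18,5,7,9,12,21,19]
j stops at 7, i stops at 8; i≥j ⇒ return 7. a=[10,4,15,18,5,7,9,12,21,19]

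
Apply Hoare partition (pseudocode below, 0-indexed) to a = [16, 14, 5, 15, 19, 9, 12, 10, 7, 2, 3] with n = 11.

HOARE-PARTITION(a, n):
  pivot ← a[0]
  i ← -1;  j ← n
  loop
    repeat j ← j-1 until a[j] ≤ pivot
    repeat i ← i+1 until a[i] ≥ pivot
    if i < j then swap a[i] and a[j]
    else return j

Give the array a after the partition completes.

pivot = a[0] = 16; i = -1, j = 11
j→10 (a[10]=3≤16), i→0 (a[0]=16≥16); i<j, swap → [3, 14, 5, 15, 19, 9, 12, 10, 7, 2, 16]
j→9 (a[9]=2≤16), i→4 (a[4]=19≥16); i<j, swap → [3, 14, 5, 15, 2, 9, 12, 10, 7, 19, 16]
j→8, i→9; i≥j, return j=8. a = [3, 14, 5, 15, 2, 9, 12, 10, 7, 19, 16]

[3, 14, 5, 15, 2, 9, 12, 10, 7, 19, 16]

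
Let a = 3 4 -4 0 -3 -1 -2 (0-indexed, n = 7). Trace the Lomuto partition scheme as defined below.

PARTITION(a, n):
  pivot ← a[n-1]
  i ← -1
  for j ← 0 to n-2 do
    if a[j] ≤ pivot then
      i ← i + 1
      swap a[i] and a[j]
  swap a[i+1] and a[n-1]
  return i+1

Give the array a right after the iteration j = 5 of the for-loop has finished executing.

-4 -3 3 0 4 -1 -2

pivot=-2, i=-1
j=0: 3>-2, skip
j=1: 4>-2, skip
j=2: -4≤-2, i=0, swap(0,2) ⇒ -4 4 3 0 -3 -1 -2
j=3: 0>-2, skip
j=4: -3≤-2, i=1, swap(1,4) ⇒ -4 -3 3 0 4 -1 -2
j=5: -1>-2, skip
(after j=5) a = -4 -3 3 0 4 -1 -2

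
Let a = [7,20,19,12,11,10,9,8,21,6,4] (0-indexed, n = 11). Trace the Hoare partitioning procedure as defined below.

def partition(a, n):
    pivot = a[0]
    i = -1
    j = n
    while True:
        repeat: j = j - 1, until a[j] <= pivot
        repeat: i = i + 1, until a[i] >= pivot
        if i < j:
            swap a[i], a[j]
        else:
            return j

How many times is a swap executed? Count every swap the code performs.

pivot=7
j stops at 10 (4), i stops at 0 (7); swap ⇒ [4,20,19,12,11,10,9,8,21,6,7]
j stops at 9 (6), i stops at 1 (20); swap ⇒ [4,6,19,12,11,10,9,8,21,20,7]
j stops at 1, i stops at 2; i≥j ⇒ return 1. a=[4,6,19,12,11,10,9,8,21,20,7]

2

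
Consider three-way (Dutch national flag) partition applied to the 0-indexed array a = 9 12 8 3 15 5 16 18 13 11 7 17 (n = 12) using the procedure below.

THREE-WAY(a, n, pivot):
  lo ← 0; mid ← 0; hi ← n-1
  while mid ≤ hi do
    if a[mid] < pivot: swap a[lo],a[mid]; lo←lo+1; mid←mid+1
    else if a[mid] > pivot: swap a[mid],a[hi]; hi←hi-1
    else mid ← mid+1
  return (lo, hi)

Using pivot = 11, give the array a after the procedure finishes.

pivot = 11; lo=0, mid=0, hi=11
a[mid]=9<11: swap a[0],a[0]; lo=1,mid=1 → 9 12 8 3 15 5 16 18 13 11 7 17
a[mid]=12>11: swap a[1],a[11]; hi=10 → 9 17 8 3 15 5 16 18 13 11 7 12
a[mid]=17>11: swap a[1],a[10]; hi=9 → 9 7 8 3 15 5 16 18 13 11 17 12
a[mid]=7<11: swap a[1],a[1]; lo=2,mid=2 → 9 7 8 3 15 5 16 18 13 11 17 12
a[mid]=8<11: swap a[2],a[2]; lo=3,mid=3 → 9 7 8 3 15 5 16 18 13 11 17 12
a[mid]=3<11: swap a[3],a[3]; lo=4,mid=4 → 9 7 8 3 15 5 16 18 13 11 17 12
a[mid]=15>11: swap a[4],a[9]; hi=8 → 9 7 8 3 11 5 16 18 13 15 17 12
a[mid]=11=11: mid=5
a[mid]=5<11: swap a[4],a[5]; lo=5,mid=6 → 9 7 8 3 5 11 16 18 13 15 17 12
a[mid]=16>11: swap a[6],a[8]; hi=7 → 9 7 8 3 5 11 13 18 16 15 17 12
a[mid]=13>11: swap a[6],a[7]; hi=6 → 9 7 8 3 5 11 18 13 16 15 17 12
a[mid]=18>11: swap a[6],a[6]; hi=5 → 9 7 8 3 5 11 18 13 16 15 17 12
end: lo=5, hi=5; a = 9 7 8 3 5 11 18 13 16 15 17 12

9 7 8 3 5 11 18 13 16 15 17 12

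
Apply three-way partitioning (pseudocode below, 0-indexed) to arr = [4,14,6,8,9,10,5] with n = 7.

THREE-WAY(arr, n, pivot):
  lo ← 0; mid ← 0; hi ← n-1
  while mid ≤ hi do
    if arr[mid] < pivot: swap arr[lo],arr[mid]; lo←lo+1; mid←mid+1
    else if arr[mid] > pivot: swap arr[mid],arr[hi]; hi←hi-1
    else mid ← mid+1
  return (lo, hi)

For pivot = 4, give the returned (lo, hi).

(0, 0)

pivot = 4; lo=0, mid=0, hi=6
arr[mid]=4=4: mid=1
arr[mid]=14>4: swap arr[1],arr[6]; hi=5 → [4,5,6,8,9,10,14]
arr[mid]=5>4: swap arr[1],arr[5]; hi=4 → [4,10,6,8,9,5,14]
arr[mid]=10>4: swap arr[1],arr[4]; hi=3 → [4,9,6,8,10,5,14]
arr[mid]=9>4: swap arr[1],arr[3]; hi=2 → [4,8,6,9,10,5,14]
arr[mid]=8>4: swap arr[1],arr[2]; hi=1 → [4,6,8,9,10,5,14]
arr[mid]=6>4: swap arr[1],arr[1]; hi=0 → [4,6,8,9,10,5,14]
end: lo=0, hi=0; arr = [4,6,8,9,10,5,14]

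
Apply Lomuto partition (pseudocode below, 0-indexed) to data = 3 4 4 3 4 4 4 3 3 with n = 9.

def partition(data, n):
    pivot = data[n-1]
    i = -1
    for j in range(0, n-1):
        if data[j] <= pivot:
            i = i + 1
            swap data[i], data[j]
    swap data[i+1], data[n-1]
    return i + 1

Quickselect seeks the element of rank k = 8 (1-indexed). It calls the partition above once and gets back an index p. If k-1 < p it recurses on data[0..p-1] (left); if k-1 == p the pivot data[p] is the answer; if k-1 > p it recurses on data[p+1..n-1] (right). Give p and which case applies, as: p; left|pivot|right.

pivot=3, i=-1
j=0: 3≤3, i=0, swap(0,0) ⇒ 3 4 4 3 4 4 4 3 3
j=1: 4>3, skip
j=2: 4>3, skip
j=3: 3≤3, i=1, swap(1,3) ⇒ 3 3 4 4 4 4 4 3 3
j=4: 4>3, skip
j=5: 4>3, skip
j=6: 4>3, skip
j=7: 3≤3, i=2, swap(2,7) ⇒ 3 3 3 4 4 4 4 4 3
swap(3,8) ⇒ 3 3 3 3 4 4 4 4 4; return 3
p = 3; k-1 = 7 > 3 ⇒ right

3; right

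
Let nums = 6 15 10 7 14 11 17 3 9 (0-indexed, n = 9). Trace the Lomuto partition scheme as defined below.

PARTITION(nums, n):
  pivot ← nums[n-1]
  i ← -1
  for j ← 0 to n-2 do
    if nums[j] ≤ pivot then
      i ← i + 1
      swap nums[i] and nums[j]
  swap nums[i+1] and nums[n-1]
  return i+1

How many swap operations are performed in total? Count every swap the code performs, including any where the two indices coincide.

pivot = nums[8] = 9; i = -1
j=0: nums[0]=6 ≤ 9 → i=0, swap nums[0],nums[0] (no change) → 6 15 10 7 14 11 17 3 9
j=1: nums[1]=15 > 9 → no swap
j=2: nums[2]=10 > 9 → no swap
j=3: nums[3]=7 ≤ 9 → i=1, swap nums[1],nums[3] → 6 7 10 15 14 11 17 3 9
j=4: nums[4]=14 > 9 → no swap
j=5: nums[5]=11 > 9 → no swap
j=6: nums[6]=17 > 9 → no swap
j=7: nums[7]=3 ≤ 9 → i=2, swap nums[2],nums[7] → 6 7 3 15 14 11 17 10 9
final swap nums[3],nums[8] → 6 7 3 9 14 11 17 10 15; return 3

4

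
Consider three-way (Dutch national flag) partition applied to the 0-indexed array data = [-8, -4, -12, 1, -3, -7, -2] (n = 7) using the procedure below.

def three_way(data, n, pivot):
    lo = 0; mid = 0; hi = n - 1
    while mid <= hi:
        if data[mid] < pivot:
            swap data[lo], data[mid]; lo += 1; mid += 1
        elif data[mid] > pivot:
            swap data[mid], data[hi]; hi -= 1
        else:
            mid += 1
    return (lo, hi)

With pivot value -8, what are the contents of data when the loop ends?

[-12, -8, 1, -3, -7, -2, -4]

pivot = -8; lo=0, mid=0, hi=6
data[mid]=-8=-8: mid=1
data[mid]=-4>-8: swap data[1],data[6]; hi=5 → [-8, -2, -12, 1, -3, -7, -4]
data[mid]=-2>-8: swap data[1],data[5]; hi=4 → [-8, -7, -12, 1, -3, -2, -4]
data[mid]=-7>-8: swap data[1],data[4]; hi=3 → [-8, -3, -12, 1, -7, -2, -4]
data[mid]=-3>-8: swap data[1],data[3]; hi=2 → [-8, 1, -12, -3, -7, -2, -4]
data[mid]=1>-8: swap data[1],data[2]; hi=1 → [-8, -12, 1, -3, -7, -2, -4]
data[mid]=-12<-8: swap data[0],data[1]; lo=1,mid=2 → [-12, -8, 1, -3, -7, -2, -4]
end: lo=1, hi=1; data = [-12, -8, 1, -3, -7, -2, -4]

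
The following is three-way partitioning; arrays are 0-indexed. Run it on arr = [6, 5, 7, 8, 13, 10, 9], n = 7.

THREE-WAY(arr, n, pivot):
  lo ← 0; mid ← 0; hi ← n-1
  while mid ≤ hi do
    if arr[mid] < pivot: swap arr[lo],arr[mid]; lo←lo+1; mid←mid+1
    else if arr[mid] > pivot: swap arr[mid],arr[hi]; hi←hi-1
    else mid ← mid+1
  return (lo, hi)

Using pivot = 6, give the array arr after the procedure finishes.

[5, 6, 8, 13, 10, 9, 7]

lo=0 mid=0 hi=6
6=6: mid=1
5<6: swap(0,1), lo=1 mid=2 ⇒ [5, 6, 7, 8, 13, 10, 9]
7>6: swap(2,6), hi=5 ⇒ [5, 6, 9, 8, 13, 10, 7]
9>6: swap(2,5), hi=4 ⇒ [5, 6, 10, 8, 13, 9, 7]
10>6: swap(2,4), hi=3 ⇒ [5, 6, 13, 8, 10, 9, 7]
13>6: swap(2,3), hi=2 ⇒ [5, 6, 8, 13, 10, 9, 7]
8>6: swap(2,2), hi=1 ⇒ [5, 6, 8, 13, 10, 9, 7]
done. lo=1 hi=1; arr=[5, 6, 8, 13, 10, 9, 7]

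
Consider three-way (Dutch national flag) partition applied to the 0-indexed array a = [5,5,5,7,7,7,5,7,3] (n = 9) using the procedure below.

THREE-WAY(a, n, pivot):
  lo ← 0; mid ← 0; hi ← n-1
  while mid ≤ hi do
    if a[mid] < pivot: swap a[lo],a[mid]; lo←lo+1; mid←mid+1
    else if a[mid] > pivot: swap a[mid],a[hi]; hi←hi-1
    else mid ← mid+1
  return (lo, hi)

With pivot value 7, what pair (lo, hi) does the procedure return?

(5, 8)

lo=0 mid=0 hi=8
5<7: swap(0,0), lo=1 mid=1 ⇒ [5,5,5,7,7,7,5,7,3]
5<7: swap(1,1), lo=2 mid=2 ⇒ [5,5,5,7,7,7,5,7,3]
5<7: swap(2,2), lo=3 mid=3 ⇒ [5,5,5,7,7,7,5,7,3]
7=7: mid=4
7=7: mid=5
7=7: mid=6
5<7: swap(3,6), lo=4 mid=7 ⇒ [5,5,5,5,7,7,7,7,3]
7=7: mid=8
3<7: swap(4,8), lo=5 mid=9 ⇒ [5,5,5,5,3,7,7,7,7]
done. lo=5 hi=8; a=[5,5,5,5,3,7,7,7,7]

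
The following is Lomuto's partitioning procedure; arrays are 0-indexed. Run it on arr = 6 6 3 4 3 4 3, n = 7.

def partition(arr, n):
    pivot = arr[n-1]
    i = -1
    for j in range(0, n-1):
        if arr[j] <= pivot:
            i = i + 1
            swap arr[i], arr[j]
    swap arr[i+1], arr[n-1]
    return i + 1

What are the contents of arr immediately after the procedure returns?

pivot = arr[6] = 3; i = -1
j=0: arr[0]=6 > 3 → no swap
j=1: arr[1]=6 > 3 → no swap
j=2: arr[2]=3 ≤ 3 → i=0, swap arr[0],arr[2] → 3 6 6 4 3 4 3
j=3: arr[3]=4 > 3 → no swap
j=4: arr[4]=3 ≤ 3 → i=1, swap arr[1],arr[4] → 3 3 6 4 6 4 3
j=5: arr[5]=4 > 3 → no swap
final swap arr[2],arr[6] → 3 3 3 4 6 4 6; return 2

3 3 3 4 6 4 6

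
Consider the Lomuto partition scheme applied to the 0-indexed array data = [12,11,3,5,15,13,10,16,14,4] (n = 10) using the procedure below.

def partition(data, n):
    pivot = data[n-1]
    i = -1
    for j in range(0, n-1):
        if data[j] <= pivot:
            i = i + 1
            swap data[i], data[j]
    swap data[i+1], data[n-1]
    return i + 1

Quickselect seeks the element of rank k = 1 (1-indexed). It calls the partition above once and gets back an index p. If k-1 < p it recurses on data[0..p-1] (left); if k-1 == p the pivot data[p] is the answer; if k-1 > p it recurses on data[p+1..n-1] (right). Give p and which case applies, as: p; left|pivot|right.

pivot=4, i=-1
j=0: 12>4, skip
j=1: 11>4, skip
j=2: 3≤4, i=0, swap(0,2) ⇒ [3,11,12,5,15,13,10,16,14,4]
j=3: 5>4, skip
j=4: 15>4, skip
j=5: 13>4, skip
j=6: 10>4, skip
j=7: 16>4, skip
j=8: 14>4, skip
swap(1,9) ⇒ [3,4,12,5,15,13,10,16,14,11]; return 1
p = 1; k-1 = 0 < 1 ⇒ left

1; left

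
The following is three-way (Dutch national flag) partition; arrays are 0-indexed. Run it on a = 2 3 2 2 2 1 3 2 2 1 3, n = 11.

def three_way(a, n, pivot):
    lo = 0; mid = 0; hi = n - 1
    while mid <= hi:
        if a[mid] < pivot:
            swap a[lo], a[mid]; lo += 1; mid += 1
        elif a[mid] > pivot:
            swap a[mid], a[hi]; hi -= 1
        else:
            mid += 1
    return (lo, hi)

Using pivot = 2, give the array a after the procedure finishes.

1 1 2 2 2 2 2 2 3 3 3

pivot = 2; lo=0, mid=0, hi=10
a[mid]=2=2: mid=1
a[mid]=3>2: swap a[1],a[10]; hi=9 → 2 3 2 2 2 1 3 2 2 1 3
a[mid]=3>2: swap a[1],a[9]; hi=8 → 2 1 2 2 2 1 3 2 2 3 3
a[mid]=1<2: swap a[0],a[1]; lo=1,mid=2 → 1 2 2 2 2 1 3 2 2 3 3
a[mid]=2=2: mid=3
a[mid]=2=2: mid=4
a[mid]=2=2: mid=5
a[mid]=1<2: swap a[1],a[5]; lo=2,mid=6 → 1 1 2 2 2 2 3 2 2 3 3
a[mid]=3>2: swap a[6],a[8]; hi=7 → 1 1 2 2 2 2 2 2 3 3 3
a[mid]=2=2: mid=7
a[mid]=2=2: mid=8
end: lo=2, hi=7; a = 1 1 2 2 2 2 2 2 3 3 3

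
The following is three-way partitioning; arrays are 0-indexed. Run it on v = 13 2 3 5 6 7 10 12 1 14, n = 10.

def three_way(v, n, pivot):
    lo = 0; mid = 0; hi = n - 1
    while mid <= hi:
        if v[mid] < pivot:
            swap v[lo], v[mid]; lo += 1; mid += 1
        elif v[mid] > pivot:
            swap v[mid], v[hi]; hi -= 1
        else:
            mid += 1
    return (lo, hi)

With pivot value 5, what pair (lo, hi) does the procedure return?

(3, 3)

pivot = 5; lo=0, mid=0, hi=9
v[mid]=13>5: swap v[0],v[9]; hi=8 → 14 2 3 5 6 7 10 12 1 13
v[mid]=14>5: swap v[0],v[8]; hi=7 → 1 2 3 5 6 7 10 12 14 13
v[mid]=1<5: swap v[0],v[0]; lo=1,mid=1 → 1 2 3 5 6 7 10 12 14 13
v[mid]=2<5: swap v[1],v[1]; lo=2,mid=2 → 1 2 3 5 6 7 10 12 14 13
v[mid]=3<5: swap v[2],v[2]; lo=3,mid=3 → 1 2 3 5 6 7 10 12 14 13
v[mid]=5=5: mid=4
v[mid]=6>5: swap v[4],v[7]; hi=6 → 1 2 3 5 12 7 10 6 14 13
v[mid]=12>5: swap v[4],v[6]; hi=5 → 1 2 3 5 10 7 12 6 14 13
v[mid]=10>5: swap v[4],v[5]; hi=4 → 1 2 3 5 7 10 12 6 14 13
v[mid]=7>5: swap v[4],v[4]; hi=3 → 1 2 3 5 7 10 12 6 14 13
end: lo=3, hi=3; v = 1 2 3 5 7 10 12 6 14 13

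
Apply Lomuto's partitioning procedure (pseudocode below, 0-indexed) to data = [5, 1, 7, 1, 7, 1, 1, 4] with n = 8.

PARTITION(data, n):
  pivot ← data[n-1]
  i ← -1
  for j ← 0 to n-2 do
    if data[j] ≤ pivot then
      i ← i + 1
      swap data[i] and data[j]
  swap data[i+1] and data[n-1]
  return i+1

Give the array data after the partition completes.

pivot=4, i=-1
j=0: 5>4, skip
j=1: 1≤4, i=0, swap(0,1) ⇒ [1, 5, 7, 1, 7, 1, 1, 4]
j=2: 7>4, skip
j=3: 1≤4, i=1, swap(1,3) ⇒ [1, 1, 7, 5, 7, 1, 1, 4]
j=4: 7>4, skip
j=5: 1≤4, i=2, swap(2,5) ⇒ [1, 1, 1, 5, 7, 7, 1, 4]
j=6: 1≤4, i=3, swap(3,6) ⇒ [1, 1, 1, 1, 7, 7, 5, 4]
swap(4,7) ⇒ [1, 1, 1, 1, 4, 7, 5, 7]; return 4

[1, 1, 1, 1, 4, 7, 5, 7]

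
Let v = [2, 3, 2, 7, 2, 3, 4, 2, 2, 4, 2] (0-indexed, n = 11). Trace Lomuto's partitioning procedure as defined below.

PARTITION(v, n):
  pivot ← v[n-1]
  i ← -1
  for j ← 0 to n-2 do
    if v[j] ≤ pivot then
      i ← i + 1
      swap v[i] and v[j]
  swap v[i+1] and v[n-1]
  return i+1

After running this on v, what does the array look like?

[2, 2, 2, 2, 2, 2, 4, 7, 3, 4, 3]

pivot=2, i=-1
j=0: 2≤2, i=0, swap(0,0) ⇒ [2, 3, 2, 7, 2, 3, 4, 2, 2, 4, 2]
j=1: 3>2, skip
j=2: 2≤2, i=1, swap(1,2) ⇒ [2, 2, 3, 7, 2, 3, 4, 2, 2, 4, 2]
j=3: 7>2, skip
j=4: 2≤2, i=2, swap(2,4) ⇒ [2, 2, 2, 7, 3, 3, 4, 2, 2, 4, 2]
j=5: 3>2, skip
j=6: 4>2, skip
j=7: 2≤2, i=3, swap(3,7) ⇒ [2, 2, 2, 2, 3, 3, 4, 7, 2, 4, 2]
j=8: 2≤2, i=4, swap(4,8) ⇒ [2, 2, 2, 2, 2, 3, 4, 7, 3, 4, 2]
j=9: 4>2, skip
swap(5,10) ⇒ [2, 2, 2, 2, 2, 2, 4, 7, 3, 4, 3]; return 5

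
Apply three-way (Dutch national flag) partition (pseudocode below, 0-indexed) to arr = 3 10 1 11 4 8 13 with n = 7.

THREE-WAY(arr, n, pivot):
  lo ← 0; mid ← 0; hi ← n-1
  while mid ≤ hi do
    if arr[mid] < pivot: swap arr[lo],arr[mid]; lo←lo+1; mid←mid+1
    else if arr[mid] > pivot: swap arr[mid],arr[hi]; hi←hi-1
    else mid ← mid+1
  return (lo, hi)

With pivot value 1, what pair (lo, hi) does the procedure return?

lo=0 mid=0 hi=6
3>1: swap(0,6), hi=5 ⇒ 13 10 1 11 4 8 3
13>1: swap(0,5), hi=4 ⇒ 8 10 1 11 4 13 3
8>1: swap(0,4), hi=3 ⇒ 4 10 1 11 8 13 3
4>1: swap(0,3), hi=2 ⇒ 11 10 1 4 8 13 3
11>1: swap(0,2), hi=1 ⇒ 1 10 11 4 8 13 3
1=1: mid=1
10>1: swap(1,1), hi=0 ⇒ 1 10 11 4 8 13 3
done. lo=0 hi=0; arr=1 10 11 4 8 13 3

(0, 0)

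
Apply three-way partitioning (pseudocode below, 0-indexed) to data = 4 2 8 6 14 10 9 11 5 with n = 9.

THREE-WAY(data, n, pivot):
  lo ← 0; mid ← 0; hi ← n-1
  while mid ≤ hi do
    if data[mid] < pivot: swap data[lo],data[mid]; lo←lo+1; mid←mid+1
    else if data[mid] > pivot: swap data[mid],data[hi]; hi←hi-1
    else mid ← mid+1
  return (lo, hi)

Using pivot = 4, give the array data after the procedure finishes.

lo=0 mid=0 hi=8
4=4: mid=1
2<4: swap(0,1), lo=1 mid=2 ⇒ 2 4 8 6 14 10 9 11 5
8>4: swap(2,8), hi=7 ⇒ 2 4 5 6 14 10 9 11 8
5>4: swap(2,7), hi=6 ⇒ 2 4 11 6 14 10 9 5 8
11>4: swap(2,6), hi=5 ⇒ 2 4 9 6 14 10 11 5 8
9>4: swap(2,5), hi=4 ⇒ 2 4 10 6 14 9 11 5 8
10>4: swap(2,4), hi=3 ⇒ 2 4 14 6 10 9 11 5 8
14>4: swap(2,3), hi=2 ⇒ 2 4 6 14 10 9 11 5 8
6>4: swap(2,2), hi=1 ⇒ 2 4 6 14 10 9 11 5 8
done. lo=1 hi=1; data=2 4 6 14 10 9 11 5 8

2 4 6 14 10 9 11 5 8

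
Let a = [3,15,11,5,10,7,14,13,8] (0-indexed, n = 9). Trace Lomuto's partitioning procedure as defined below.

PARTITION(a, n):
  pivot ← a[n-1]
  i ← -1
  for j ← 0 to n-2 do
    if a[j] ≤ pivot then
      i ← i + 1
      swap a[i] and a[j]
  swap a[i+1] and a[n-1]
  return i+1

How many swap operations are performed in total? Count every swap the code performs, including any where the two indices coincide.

4

pivot=8, i=-1
j=0: 3≤8, i=0, swap(0,0) ⇒ [3,15,11,5,10,7,14,13,8]
j=1: 15>8, skip
j=2: 11>8, skip
j=3: 5≤8, i=1, swap(1,3) ⇒ [3,5,11,15,10,7,14,13,8]
j=4: 10>8, skip
j=5: 7≤8, i=2, swap(2,5) ⇒ [3,5,7,15,10,11,14,13,8]
j=6: 14>8, skip
j=7: 13>8, skip
swap(3,8) ⇒ [3,5,7,8,10,11,14,13,15]; return 3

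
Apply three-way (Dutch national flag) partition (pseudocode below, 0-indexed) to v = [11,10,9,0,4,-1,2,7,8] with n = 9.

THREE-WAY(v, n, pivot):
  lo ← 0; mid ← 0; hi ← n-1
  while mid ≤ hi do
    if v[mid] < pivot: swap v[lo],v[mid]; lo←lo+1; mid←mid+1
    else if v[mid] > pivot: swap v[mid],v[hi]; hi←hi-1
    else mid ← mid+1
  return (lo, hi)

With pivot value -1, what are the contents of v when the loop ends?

pivot = -1; lo=0, mid=0, hi=8
v[mid]=11>-1: swap v[0],v[8]; hi=7 → [8,10,9,0,4,-1,2,7,11]
v[mid]=8>-1: swap v[0],v[7]; hi=6 → [7,10,9,0,4,-1,2,8,11]
v[mid]=7>-1: swap v[0],v[6]; hi=5 → [2,10,9,0,4,-1,7,8,11]
v[mid]=2>-1: swap v[0],v[5]; hi=4 → [-1,10,9,0,4,2,7,8,11]
v[mid]=-1=-1: mid=1
v[mid]=10>-1: swap v[1],v[4]; hi=3 → [-1,4,9,0,10,2,7,8,11]
v[mid]=4>-1: swap v[1],v[3]; hi=2 → [-1,0,9,4,10,2,7,8,11]
v[mid]=0>-1: swap v[1],v[2]; hi=1 → [-1,9,0,4,10,2,7,8,11]
v[mid]=9>-1: swap v[1],v[1]; hi=0 → [-1,9,0,4,10,2,7,8,11]
end: lo=0, hi=0; v = [-1,9,0,4,10,2,7,8,11]

[-1,9,0,4,10,2,7,8,11]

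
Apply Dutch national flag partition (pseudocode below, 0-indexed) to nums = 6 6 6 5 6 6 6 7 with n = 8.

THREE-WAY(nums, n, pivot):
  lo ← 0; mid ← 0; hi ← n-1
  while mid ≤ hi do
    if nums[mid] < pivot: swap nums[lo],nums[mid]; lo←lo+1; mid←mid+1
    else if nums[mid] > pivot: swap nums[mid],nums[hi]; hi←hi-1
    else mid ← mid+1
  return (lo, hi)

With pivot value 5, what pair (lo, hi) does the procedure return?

pivot = 5; lo=0, mid=0, hi=7
nums[mid]=6>5: swap nums[0],nums[7]; hi=6 → 7 6 6 5 6 6 6 6
nums[mid]=7>5: swap nums[0],nums[6]; hi=5 → 6 6 6 5 6 6 7 6
nums[mid]=6>5: swap nums[0],nums[5]; hi=4 → 6 6 6 5 6 6 7 6
nums[mid]=6>5: swap nums[0],nums[4]; hi=3 → 6 6 6 5 6 6 7 6
nums[mid]=6>5: swap nums[0],nums[3]; hi=2 → 5 6 6 6 6 6 7 6
nums[mid]=5=5: mid=1
nums[mid]=6>5: swap nums[1],nums[2]; hi=1 → 5 6 6 6 6 6 7 6
nums[mid]=6>5: swap nums[1],nums[1]; hi=0 → 5 6 6 6 6 6 7 6
end: lo=0, hi=0; nums = 5 6 6 6 6 6 7 6

(0, 0)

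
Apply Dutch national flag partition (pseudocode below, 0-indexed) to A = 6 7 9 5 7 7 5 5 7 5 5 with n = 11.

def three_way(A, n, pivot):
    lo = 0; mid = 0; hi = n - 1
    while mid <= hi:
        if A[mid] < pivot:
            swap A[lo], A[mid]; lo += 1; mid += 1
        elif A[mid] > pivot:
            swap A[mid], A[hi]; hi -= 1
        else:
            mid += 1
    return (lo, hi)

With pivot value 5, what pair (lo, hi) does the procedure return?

pivot = 5; lo=0, mid=0, hi=10
A[mid]=6>5: swap A[0],A[10]; hi=9 → 5 7 9 5 7 7 5 5 7 5 6
A[mid]=5=5: mid=1
A[mid]=7>5: swap A[1],A[9]; hi=8 → 5 5 9 5 7 7 5 5 7 7 6
A[mid]=5=5: mid=2
A[mid]=9>5: swap A[2],A[8]; hi=7 → 5 5 7 5 7 7 5 5 9 7 6
A[mid]=7>5: swap A[2],A[7]; hi=6 → 5 5 5 5 7 7 5 7 9 7 6
A[mid]=5=5: mid=3
A[mid]=5=5: mid=4
A[mid]=7>5: swap A[4],A[6]; hi=5 → 5 5 5 5 5 7 7 7 9 7 6
A[mid]=5=5: mid=5
A[mid]=7>5: swap A[5],A[5]; hi=4 → 5 5 5 5 5 7 7 7 9 7 6
end: lo=0, hi=4; A = 5 5 5 5 5 7 7 7 9 7 6

(0, 4)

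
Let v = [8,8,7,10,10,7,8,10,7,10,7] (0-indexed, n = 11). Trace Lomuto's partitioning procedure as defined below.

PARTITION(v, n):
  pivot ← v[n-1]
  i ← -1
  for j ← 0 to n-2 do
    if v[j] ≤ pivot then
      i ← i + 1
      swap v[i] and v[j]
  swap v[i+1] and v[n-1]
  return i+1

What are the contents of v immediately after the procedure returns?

pivot=7, i=-1
j=0: 8>7, skip
j=1: 8>7, skip
j=2: 7≤7, i=0, swap(0,2) ⇒ [7,8,8,10,10,7,8,10,7,10,7]
j=3: 10>7, skip
j=4: 10>7, skip
j=5: 7≤7, i=1, swap(1,5) ⇒ [7,7,8,10,10,8,8,10,7,10,7]
j=6: 8>7, skip
j=7: 10>7, skip
j=8: 7≤7, i=2, swap(2,8) ⇒ [7,7,7,10,10,8,8,10,8,10,7]
j=9: 10>7, skip
swap(3,10) ⇒ [7,7,7,7,10,8,8,10,8,10,10]; return 3

[7,7,7,7,10,8,8,10,8,10,10]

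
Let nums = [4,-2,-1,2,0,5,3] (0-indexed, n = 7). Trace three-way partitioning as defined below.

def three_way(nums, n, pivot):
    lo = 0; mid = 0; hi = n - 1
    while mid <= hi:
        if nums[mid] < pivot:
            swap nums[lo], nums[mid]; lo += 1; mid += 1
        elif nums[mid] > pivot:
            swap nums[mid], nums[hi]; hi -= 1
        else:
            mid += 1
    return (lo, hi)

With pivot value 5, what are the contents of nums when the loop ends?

pivot = 5; lo=0, mid=0, hi=6
nums[mid]=4<5: swap nums[0],nums[0]; lo=1,mid=1 → [4,-2,-1,2,0,5,3]
nums[mid]=-2<5: swap nums[1],nums[1]; lo=2,mid=2 → [4,-2,-1,2,0,5,3]
nums[mid]=-1<5: swap nums[2],nums[2]; lo=3,mid=3 → [4,-2,-1,2,0,5,3]
nums[mid]=2<5: swap nums[3],nums[3]; lo=4,mid=4 → [4,-2,-1,2,0,5,3]
nums[mid]=0<5: swap nums[4],nums[4]; lo=5,mid=5 → [4,-2,-1,2,0,5,3]
nums[mid]=5=5: mid=6
nums[mid]=3<5: swap nums[5],nums[6]; lo=6,mid=7 → [4,-2,-1,2,0,3,5]
end: lo=6, hi=6; nums = [4,-2,-1,2,0,3,5]

[4,-2,-1,2,0,3,5]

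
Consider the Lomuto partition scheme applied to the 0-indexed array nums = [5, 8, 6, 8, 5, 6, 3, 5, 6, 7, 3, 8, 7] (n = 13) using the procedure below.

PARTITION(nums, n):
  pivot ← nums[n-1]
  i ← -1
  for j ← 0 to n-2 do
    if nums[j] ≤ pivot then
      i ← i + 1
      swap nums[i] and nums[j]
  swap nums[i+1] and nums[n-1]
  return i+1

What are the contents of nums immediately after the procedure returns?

pivot = nums[12] = 7; i = -1
j=0: nums[0]=5 ≤ 7 → i=0, swap nums[0],nums[0] (no change) → [5, 8, 6, 8, 5, 6, 3, 5, 6, 7, 3, 8, 7]
j=1: nums[1]=8 > 7 → no swap
j=2: nums[2]=6 ≤ 7 → i=1, swap nums[1],nums[2] → [5, 6, 8, 8, 5, 6, 3, 5, 6, 7, 3, 8, 7]
j=3: nums[3]=8 > 7 → no swap
j=4: nums[4]=5 ≤ 7 → i=2, swap nums[2],nums[4] → [5, 6, 5, 8, 8, 6, 3, 5, 6, 7, 3, 8, 7]
j=5: nums[5]=6 ≤ 7 → i=3, swap nums[3],nums[5] → [5, 6, 5, 6, 8, 8, 3, 5, 6, 7, 3, 8, 7]
j=6: nums[6]=3 ≤ 7 → i=4, swap nums[4],nums[6] → [5, 6, 5, 6, 3, 8, 8, 5, 6, 7, 3, 8, 7]
j=7: nums[7]=5 ≤ 7 → i=5, swap nums[5],nums[7] → [5, 6, 5, 6, 3, 5, 8, 8, 6, 7, 3, 8, 7]
j=8: nums[8]=6 ≤ 7 → i=6, swap nums[6],nums[8] → [5, 6, 5, 6, 3, 5, 6, 8, 8, 7, 3, 8, 7]
j=9: nums[9]=7 ≤ 7 → i=7, swap nums[7],nums[9] → [5, 6, 5, 6, 3, 5, 6, 7, 8, 8, 3, 8, 7]
j=10: nums[10]=3 ≤ 7 → i=8, swap nums[8],nums[10] → [5, 6, 5, 6, 3, 5, 6, 7, 3, 8, 8, 8, 7]
j=11: nums[11]=8 > 7 → no swap
final swap nums[9],nums[12] → [5, 6, 5, 6, 3, 5, 6, 7, 3, 7, 8, 8, 8]; return 9

[5, 6, 5, 6, 3, 5, 6, 7, 3, 7, 8, 8, 8]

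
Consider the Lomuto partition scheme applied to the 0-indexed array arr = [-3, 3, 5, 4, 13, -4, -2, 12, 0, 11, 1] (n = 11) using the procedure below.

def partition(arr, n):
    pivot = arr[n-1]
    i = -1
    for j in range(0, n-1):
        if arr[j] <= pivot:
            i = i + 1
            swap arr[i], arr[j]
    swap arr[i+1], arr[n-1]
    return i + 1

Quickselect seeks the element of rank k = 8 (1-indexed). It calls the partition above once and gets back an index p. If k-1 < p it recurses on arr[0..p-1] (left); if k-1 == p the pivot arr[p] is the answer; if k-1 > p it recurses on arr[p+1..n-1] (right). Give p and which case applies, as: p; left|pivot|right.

pivot = arr[10] = 1; i = -1
j=0: arr[0]=-3 ≤ 1 → i=0, swap arr[0],arr[0] (no change) → [-3, 3, 5, 4, 13, -4, -2, 12, 0, 11, 1]
j=1: arr[1]=3 > 1 → no swap
j=2: arr[2]=5 > 1 → no swap
j=3: arr[3]=4 > 1 → no swap
j=4: arr[4]=13 > 1 → no swap
j=5: arr[5]=-4 ≤ 1 → i=1, swap arr[1],arr[5] → [-3, -4, 5, 4, 13, 3, -2, 12, 0, 11, 1]
j=6: arr[6]=-2 ≤ 1 → i=2, swap arr[2],arr[6] → [-3, -4, -2, 4, 13, 3, 5, 12, 0, 11, 1]
j=7: arr[7]=12 > 1 → no swap
j=8: arr[8]=0 ≤ 1 → i=3, swap arr[3],arr[8] → [-3, -4, -2, 0, 13, 3, 5, 12, 4, 11, 1]
j=9: arr[9]=11 > 1 → no swap
final swap arr[4],arr[10] → [-3, -4, -2, 0, 1, 3, 5, 12, 4, 11, 13]; return 4
p = 4; k-1 = 7 > 4 ⇒ right

4; right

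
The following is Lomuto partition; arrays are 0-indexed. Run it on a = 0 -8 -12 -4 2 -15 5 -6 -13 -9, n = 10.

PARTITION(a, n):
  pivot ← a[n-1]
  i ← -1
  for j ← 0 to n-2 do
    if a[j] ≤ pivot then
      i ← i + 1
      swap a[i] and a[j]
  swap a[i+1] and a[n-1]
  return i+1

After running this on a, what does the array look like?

pivot=-9, i=-1
j=0: 0>-9, skip
j=1: -8>-9, skip
j=2: -12≤-9, i=0, swap(0,2) ⇒ -12 -8 0 -4 2 -15 5 -6 -13 -9
j=3: -4>-9, skip
j=4: 2>-9, skip
j=5: -15≤-9, i=1, swap(1,5) ⇒ -12 -15 0 -4 2 -8 5 -6 -13 -9
j=6: 5>-9, skip
j=7: -6>-9, skip
j=8: -13≤-9, i=2, swap(2,8) ⇒ -12 -15 -13 -4 2 -8 5 -6 0 -9
swap(3,9) ⇒ -12 -15 -13 -9 2 -8 5 -6 0 -4; return 3

-12 -15 -13 -9 2 -8 5 -6 0 -4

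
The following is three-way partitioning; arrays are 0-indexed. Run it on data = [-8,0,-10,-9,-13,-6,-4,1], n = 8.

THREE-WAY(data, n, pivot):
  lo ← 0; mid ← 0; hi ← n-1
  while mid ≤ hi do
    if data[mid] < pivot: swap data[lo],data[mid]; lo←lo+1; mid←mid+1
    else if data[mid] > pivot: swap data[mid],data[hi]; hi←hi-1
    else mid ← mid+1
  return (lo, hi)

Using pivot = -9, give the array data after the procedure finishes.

[-13,-10,-9,0,-6,-4,1,-8]

pivot = -9; lo=0, mid=0, hi=7
data[mid]=-8>-9: swap data[0],data[7]; hi=6 → [1,0,-10,-9,-13,-6,-4,-8]
data[mid]=1>-9: swap data[0],data[6]; hi=5 → [-4,0,-10,-9,-13,-6,1,-8]
data[mid]=-4>-9: swap data[0],data[5]; hi=4 → [-6,0,-10,-9,-13,-4,1,-8]
data[mid]=-6>-9: swap data[0],data[4]; hi=3 → [-13,0,-10,-9,-6,-4,1,-8]
data[mid]=-13<-9: swap data[0],data[0]; lo=1,mid=1 → [-13,0,-10,-9,-6,-4,1,-8]
data[mid]=0>-9: swap data[1],data[3]; hi=2 → [-13,-9,-10,0,-6,-4,1,-8]
data[mid]=-9=-9: mid=2
data[mid]=-10<-9: swap data[1],data[2]; lo=2,mid=3 → [-13,-10,-9,0,-6,-4,1,-8]
end: lo=2, hi=2; data = [-13,-10,-9,0,-6,-4,1,-8]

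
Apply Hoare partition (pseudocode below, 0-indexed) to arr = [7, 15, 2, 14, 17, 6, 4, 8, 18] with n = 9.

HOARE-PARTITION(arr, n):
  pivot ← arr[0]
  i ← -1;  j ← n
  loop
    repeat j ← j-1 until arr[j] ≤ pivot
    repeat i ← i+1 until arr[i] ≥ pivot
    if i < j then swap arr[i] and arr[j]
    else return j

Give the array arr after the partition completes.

[4, 6, 2, 14, 17, 15, 7, 8, 18]

pivot=7
j stops at 6 (4), i stops at 0 (7); swap ⇒ [4, 15, 2, 14, 17, 6, 7, 8, 18]
j stops at 5 (6), i stops at 1 (15); swap ⇒ [4, 6, 2, 14, 17, 15, 7, 8, 18]
j stops at 2, i stops at 3; i≥j ⇒ return 2. arr=[4, 6, 2, 14, 17, 15, 7, 8, 18]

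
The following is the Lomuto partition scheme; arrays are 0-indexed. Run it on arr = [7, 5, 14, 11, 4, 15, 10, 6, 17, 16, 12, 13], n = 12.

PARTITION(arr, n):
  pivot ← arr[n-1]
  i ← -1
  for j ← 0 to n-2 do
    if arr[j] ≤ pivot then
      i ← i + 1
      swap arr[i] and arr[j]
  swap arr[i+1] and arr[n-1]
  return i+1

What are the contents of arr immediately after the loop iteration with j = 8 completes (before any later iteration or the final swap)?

[7, 5, 11, 4, 10, 6, 14, 15, 17, 16, 12, 13]

pivot = arr[11] = 13; i = -1
j=0: arr[0]=7 ≤ 13 → i=0, swap arr[0],arr[0] (no change) → [7, 5, 14, 11, 4, 15, 10, 6, 17, 16, 12, 13]
j=1: arr[1]=5 ≤ 13 → i=1, swap arr[1],arr[1] (no change) → [7, 5, 14, 11, 4, 15, 10, 6, 17, 16, 12, 13]
j=2: arr[2]=14 > 13 → no swap
j=3: arr[3]=11 ≤ 13 → i=2, swap arr[2],arr[3] → [7, 5, 11, 14, 4, 15, 10, 6, 17, 16, 12, 13]
j=4: arr[4]=4 ≤ 13 → i=3, swap arr[3],arr[4] → [7, 5, 11, 4, 14, 15, 10, 6, 17, 16, 12, 13]
j=5: arr[5]=15 > 13 → no swap
j=6: arr[6]=10 ≤ 13 → i=4, swap arr[4],arr[6] → [7, 5, 11, 4, 10, 15, 14, 6, 17, 16, 12, 13]
j=7: arr[7]=6 ≤ 13 → i=5, swap arr[5],arr[7] → [7, 5, 11, 4, 10, 6, 14, 15, 17, 16, 12, 13]
j=8: arr[8]=17 > 13 → no swap
(after j=8) arr = [7, 5, 11, 4, 10, 6, 14, 15, 17, 16, 12, 13]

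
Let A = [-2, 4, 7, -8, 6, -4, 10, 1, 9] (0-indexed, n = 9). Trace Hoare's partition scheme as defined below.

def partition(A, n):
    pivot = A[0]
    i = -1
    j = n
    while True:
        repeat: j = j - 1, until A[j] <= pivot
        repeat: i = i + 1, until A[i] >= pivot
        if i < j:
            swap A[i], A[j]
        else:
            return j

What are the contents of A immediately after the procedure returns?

pivot = A[0] = -2; i = -1, j = 9
j→5 (A[5]=-4≤-2), i→0 (A[0]=-2≥-2); i<j, swap → [-4, 4, 7, -8, 6, -2, 10, 1, 9]
j→3 (A[3]=-8≤-2), i→1 (A[1]=4≥-2); i<j, swap → [-4, -8, 7, 4, 6, -2, 10, 1, 9]
j→1, i→2; i≥j, return j=1. A = [-4, -8, 7, 4, 6, -2, 10, 1, 9]

[-4, -8, 7, 4, 6, -2, 10, 1, 9]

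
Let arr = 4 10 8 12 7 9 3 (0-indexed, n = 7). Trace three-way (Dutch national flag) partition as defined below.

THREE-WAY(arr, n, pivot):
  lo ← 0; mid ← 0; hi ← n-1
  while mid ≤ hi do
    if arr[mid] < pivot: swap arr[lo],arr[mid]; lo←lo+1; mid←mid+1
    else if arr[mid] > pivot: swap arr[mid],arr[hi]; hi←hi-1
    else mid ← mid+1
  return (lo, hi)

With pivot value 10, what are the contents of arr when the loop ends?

4 8 3 7 9 10 12

lo=0 mid=0 hi=6
4<10: swap(0,0), lo=1 mid=1 ⇒ 4 10 8 12 7 9 3
10=10: mid=2
8<10: swap(1,2), lo=2 mid=3 ⇒ 4 8 10 12 7 9 3
12>10: swap(3,6), hi=5 ⇒ 4 8 10 3 7 9 12
3<10: swap(2,3), lo=3 mid=4 ⇒ 4 8 3 10 7 9 12
7<10: swap(3,4), lo=4 mid=5 ⇒ 4 8 3 7 10 9 12
9<10: swap(4,5), lo=5 mid=6 ⇒ 4 8 3 7 9 10 12
done. lo=5 hi=5; arr=4 8 3 7 9 10 12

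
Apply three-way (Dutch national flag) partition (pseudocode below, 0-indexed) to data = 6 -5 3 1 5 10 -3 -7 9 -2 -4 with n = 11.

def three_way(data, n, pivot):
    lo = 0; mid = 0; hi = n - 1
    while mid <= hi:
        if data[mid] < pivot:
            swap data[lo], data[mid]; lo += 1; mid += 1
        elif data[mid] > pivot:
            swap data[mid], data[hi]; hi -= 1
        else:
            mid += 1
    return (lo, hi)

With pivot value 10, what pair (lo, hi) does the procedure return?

(10, 10)

pivot = 10; lo=0, mid=0, hi=10
data[mid]=6<10: swap data[0],data[0]; lo=1,mid=1 → 6 -5 3 1 5 10 -3 -7 9 -2 -4
data[mid]=-5<10: swap data[1],data[1]; lo=2,mid=2 → 6 -5 3 1 5 10 -3 -7 9 -2 -4
data[mid]=3<10: swap data[2],data[2]; lo=3,mid=3 → 6 -5 3 1 5 10 -3 -7 9 -2 -4
data[mid]=1<10: swap data[3],data[3]; lo=4,mid=4 → 6 -5 3 1 5 10 -3 -7 9 -2 -4
data[mid]=5<10: swap data[4],data[4]; lo=5,mid=5 → 6 -5 3 1 5 10 -3 -7 9 -2 -4
data[mid]=10=10: mid=6
data[mid]=-3<10: swap data[5],data[6]; lo=6,mid=7 → 6 -5 3 1 5 -3 10 -7 9 -2 -4
data[mid]=-7<10: swap data[6],data[7]; lo=7,mid=8 → 6 -5 3 1 5 -3 -7 10 9 -2 -4
data[mid]=9<10: swap data[7],data[8]; lo=8,mid=9 → 6 -5 3 1 5 -3 -7 9 10 -2 -4
data[mid]=-2<10: swap data[8],data[9]; lo=9,mid=10 → 6 -5 3 1 5 -3 -7 9 -2 10 -4
data[mid]=-4<10: swap data[9],data[10]; lo=10,mid=11 → 6 -5 3 1 5 -3 -7 9 -2 -4 10
end: lo=10, hi=10; data = 6 -5 3 1 5 -3 -7 9 -2 -4 10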